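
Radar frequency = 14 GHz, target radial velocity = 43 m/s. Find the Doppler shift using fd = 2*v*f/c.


fd = 2 * 43 * 14000000000.0 / 3e8 = 4013.3 Hz

4013.3 Hz


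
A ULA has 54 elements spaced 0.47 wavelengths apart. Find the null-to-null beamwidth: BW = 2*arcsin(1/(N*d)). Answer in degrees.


1/(N*d) = 1/(54*0.47) = 0.039401
BW = 2*arcsin(0.039401) = 4.5 degrees

4.5 degrees


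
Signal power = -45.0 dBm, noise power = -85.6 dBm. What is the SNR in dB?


SNR = -45.0 - (-85.6) = 40.6 dB

40.6 dB


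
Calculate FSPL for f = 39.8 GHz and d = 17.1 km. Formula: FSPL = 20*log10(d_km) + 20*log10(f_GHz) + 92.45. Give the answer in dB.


20*log10(17.1) = 24.66
20*log10(39.8) = 32.0
FSPL = 149.1 dB

149.1 dB


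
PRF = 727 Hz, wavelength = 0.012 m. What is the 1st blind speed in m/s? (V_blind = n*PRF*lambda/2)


V_blind = 1 * 727 * 0.012 / 2 = 4.4 m/s

4.4 m/s


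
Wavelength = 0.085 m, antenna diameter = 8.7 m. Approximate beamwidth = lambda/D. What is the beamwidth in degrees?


BW_rad = 0.085 / 8.7 = 0.00977
BW_deg = 0.56 degrees

0.56 degrees


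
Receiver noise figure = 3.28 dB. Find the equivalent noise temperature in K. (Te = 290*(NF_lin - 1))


NF_lin = 10^(3.28/10) = 2.128139
Te = 290 * (2.128139 - 1) = 327.2 K

327.2 K


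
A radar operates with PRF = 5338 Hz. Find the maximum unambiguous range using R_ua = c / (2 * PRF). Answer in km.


R_ua = 3e8 / (2 * 5338) = 28100.4 m = 28.1 km

28.1 km


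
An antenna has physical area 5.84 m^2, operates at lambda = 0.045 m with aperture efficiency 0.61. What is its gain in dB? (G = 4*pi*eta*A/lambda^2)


G_linear = 4*pi*0.61*5.84/0.045^2 = 22106.88
G_dB = 10*log10(22106.88) = 43.4 dB

43.4 dB


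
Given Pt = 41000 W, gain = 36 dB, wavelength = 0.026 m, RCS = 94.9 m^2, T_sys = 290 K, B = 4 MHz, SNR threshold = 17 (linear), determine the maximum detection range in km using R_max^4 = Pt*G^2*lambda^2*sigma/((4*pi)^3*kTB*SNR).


G_lin = 10^(36/10) = 3981.071706
R^4 = 41000 * 3981.071706^2 * 0.026^2 * 94.9 / ((4*pi)^3 * 1.38e-23 * 290 * 4000000.0 * 17)
R^4 = 7.71936e19 m^4
R_max = (7.71936e19)^(1/4) = 93733.6 m = 93.7 km

93.7 km


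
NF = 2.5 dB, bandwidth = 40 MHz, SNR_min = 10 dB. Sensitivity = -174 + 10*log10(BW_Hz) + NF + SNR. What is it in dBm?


10*log10(40000000.0) = 76.02
S = -174 + 76.02 + 2.5 + 10 = -85.5 dBm

-85.5 dBm


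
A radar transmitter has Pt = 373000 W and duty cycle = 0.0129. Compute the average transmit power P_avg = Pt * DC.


P_avg = 373000 * 0.0129 = 4811.7 W

4811.7 W


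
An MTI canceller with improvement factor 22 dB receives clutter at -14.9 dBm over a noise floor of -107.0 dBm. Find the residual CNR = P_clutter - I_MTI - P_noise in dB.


CNR = -14.9 - 22 - (-107.0) = 70.1 dB

70.1 dB


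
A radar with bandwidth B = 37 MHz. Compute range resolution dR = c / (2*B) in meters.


dR = 3e8 / (2 * 37000000.0) = 4.05 m

4.05 m


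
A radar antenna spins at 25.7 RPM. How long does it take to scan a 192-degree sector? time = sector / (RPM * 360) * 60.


t = 192 / (25.7 * 360) * 60 = 1.25 s

1.25 s


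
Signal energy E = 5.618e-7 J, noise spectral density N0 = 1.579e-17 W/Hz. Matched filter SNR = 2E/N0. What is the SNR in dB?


SNR_lin = 2 * 5.618e-7 / 1.579e-17 = 7.116e10
SNR_dB = 10*log10(7.116e10) = 108.5 dB

108.5 dB


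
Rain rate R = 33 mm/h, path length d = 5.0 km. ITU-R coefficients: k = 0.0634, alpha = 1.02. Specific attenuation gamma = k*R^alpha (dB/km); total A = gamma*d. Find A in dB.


gamma = 0.0634 * 33^1.02 = 2.243745 dB/km
A = 2.243745 * 5.0 = 11.22 dB

11.22 dB


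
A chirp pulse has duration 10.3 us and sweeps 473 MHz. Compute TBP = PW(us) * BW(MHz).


TBP = 10.3 * 473 = 4871.9

4871.9


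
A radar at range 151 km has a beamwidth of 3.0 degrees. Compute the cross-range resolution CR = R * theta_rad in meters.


BW_rad = 0.052359878
CR = 151000 * 0.052359878 = 7906.3 m

7906.3 m


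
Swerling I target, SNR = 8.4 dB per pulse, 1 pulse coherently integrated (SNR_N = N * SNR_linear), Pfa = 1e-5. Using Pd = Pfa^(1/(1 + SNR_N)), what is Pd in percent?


SNR_lin = 10^(8.4/10) = 6.91831
SNR_N = 1 * 6.91831 = 6.91831
1/(1 + SNR_N) = 1/7.91831 = 0.1262896
Pd = (1e-5)^0.1262896 = 0.23364
Pd = 23.4%

23.4%


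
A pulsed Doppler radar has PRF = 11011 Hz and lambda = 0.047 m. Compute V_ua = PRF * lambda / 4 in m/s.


V_ua = 11011 * 0.047 / 4 = 129.4 m/s

129.4 m/s


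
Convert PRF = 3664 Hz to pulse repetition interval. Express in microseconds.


PRI = 1/3664 = 0.0002729258 s = 272.9 us

272.9 us


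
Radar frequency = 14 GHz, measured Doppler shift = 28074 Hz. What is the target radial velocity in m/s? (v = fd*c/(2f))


v = 28074 * 3e8 / (2 * 14000000000.0) = 300.8 m/s

300.8 m/s


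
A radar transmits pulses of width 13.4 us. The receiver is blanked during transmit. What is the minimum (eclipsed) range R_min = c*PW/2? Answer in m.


R_min = 3e8 * 13.4e-6 / 2 = 2010.0 m

2010.0 m


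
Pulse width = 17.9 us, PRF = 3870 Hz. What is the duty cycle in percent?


DC = 17.9e-6 * 3870 * 100 = 6.93%

6.93%


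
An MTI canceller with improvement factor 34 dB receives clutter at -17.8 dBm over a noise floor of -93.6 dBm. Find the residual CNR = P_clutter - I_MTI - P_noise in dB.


CNR = -17.8 - 34 - (-93.6) = 41.8 dB

41.8 dB


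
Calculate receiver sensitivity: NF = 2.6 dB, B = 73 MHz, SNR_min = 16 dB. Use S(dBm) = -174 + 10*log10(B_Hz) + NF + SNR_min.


10*log10(73000000.0) = 78.63
S = -174 + 78.63 + 2.6 + 16 = -76.8 dBm

-76.8 dBm


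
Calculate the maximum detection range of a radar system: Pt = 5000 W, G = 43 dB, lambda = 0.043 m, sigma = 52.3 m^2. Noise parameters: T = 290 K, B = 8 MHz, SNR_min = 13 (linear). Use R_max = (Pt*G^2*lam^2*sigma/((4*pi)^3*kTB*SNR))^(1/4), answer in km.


G_lin = 10^(43/10) = 19952.62315
R^4 = 5000 * 19952.62315^2 * 0.043^2 * 52.3 / ((4*pi)^3 * 1.38e-23 * 290 * 8000000.0 * 13)
R^4 = 2.3306e20 m^4
R_max = (2.3306e20)^(1/4) = 123556.9 m = 123.6 km

123.6 km


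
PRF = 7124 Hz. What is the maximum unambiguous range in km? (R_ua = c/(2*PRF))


R_ua = 3e8 / (2 * 7124) = 21055.6 m = 21.1 km

21.1 km


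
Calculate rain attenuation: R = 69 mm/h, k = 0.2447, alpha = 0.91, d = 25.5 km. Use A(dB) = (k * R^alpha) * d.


gamma = 0.2447 * 69^0.91 = 11.534178 dB/km
A = 11.534178 * 25.5 = 294.12 dB

294.12 dB


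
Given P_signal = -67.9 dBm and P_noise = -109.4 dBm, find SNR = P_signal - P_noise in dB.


SNR = -67.9 - (-109.4) = 41.5 dB

41.5 dB


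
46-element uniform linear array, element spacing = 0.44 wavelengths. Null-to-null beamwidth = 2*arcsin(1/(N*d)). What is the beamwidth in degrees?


1/(N*d) = 1/(46*0.44) = 0.049407
BW = 2*arcsin(0.049407) = 5.7 degrees

5.7 degrees


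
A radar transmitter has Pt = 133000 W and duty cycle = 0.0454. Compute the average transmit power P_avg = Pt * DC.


P_avg = 133000 * 0.0454 = 6038.2 W

6038.2 W


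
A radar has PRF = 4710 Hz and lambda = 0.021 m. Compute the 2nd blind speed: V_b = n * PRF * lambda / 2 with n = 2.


V_blind = 2 * 4710 * 0.021 / 2 = 98.9 m/s

98.9 m/s


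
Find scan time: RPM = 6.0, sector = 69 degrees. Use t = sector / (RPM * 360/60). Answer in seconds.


t = 69 / (6.0 * 360) * 60 = 1.92 s

1.92 s


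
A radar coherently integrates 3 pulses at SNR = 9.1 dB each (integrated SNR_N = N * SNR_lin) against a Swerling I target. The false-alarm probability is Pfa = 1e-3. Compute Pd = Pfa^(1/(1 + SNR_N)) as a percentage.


SNR_lin = 10^(9.1/10) = 8.12831
SNR_N = 3 * 8.12831 = 24.38493
1/(1 + SNR_N) = 1/25.38493 = 0.0393935
Pd = (1e-3)^0.0393935 = 0.76176
Pd = 76.2%

76.2%


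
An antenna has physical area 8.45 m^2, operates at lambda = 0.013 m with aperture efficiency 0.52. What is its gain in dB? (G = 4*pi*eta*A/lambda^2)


G_linear = 4*pi*0.52*8.45/0.013^2 = 326725.64
G_dB = 10*log10(326725.64) = 55.1 dB

55.1 dB


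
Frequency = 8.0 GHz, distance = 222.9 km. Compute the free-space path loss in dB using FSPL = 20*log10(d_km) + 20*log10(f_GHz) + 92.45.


20*log10(222.9) = 46.96
20*log10(8.0) = 18.06
FSPL = 157.5 dB

157.5 dB


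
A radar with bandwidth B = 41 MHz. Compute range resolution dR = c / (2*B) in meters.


dR = 3e8 / (2 * 41000000.0) = 3.66 m

3.66 m


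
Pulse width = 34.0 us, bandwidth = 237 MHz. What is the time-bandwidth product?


TBP = 34.0 * 237 = 8058.0

8058.0


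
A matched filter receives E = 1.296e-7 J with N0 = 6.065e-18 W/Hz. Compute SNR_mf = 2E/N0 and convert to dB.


SNR_lin = 2 * 1.296e-7 / 6.065e-18 = 4.274e10
SNR_dB = 10*log10(4.274e10) = 106.3 dB

106.3 dB


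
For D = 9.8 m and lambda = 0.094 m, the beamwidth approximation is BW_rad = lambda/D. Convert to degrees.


BW_rad = 0.094 / 9.8 = 0.009592
BW_deg = 0.55 degrees

0.55 degrees


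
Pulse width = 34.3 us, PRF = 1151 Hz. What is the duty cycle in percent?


DC = 34.3e-6 * 1151 * 100 = 3.95%

3.95%


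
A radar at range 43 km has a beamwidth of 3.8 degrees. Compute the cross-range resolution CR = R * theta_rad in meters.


BW_rad = 0.066322512
CR = 43000 * 0.066322512 = 2851.9 m

2851.9 m


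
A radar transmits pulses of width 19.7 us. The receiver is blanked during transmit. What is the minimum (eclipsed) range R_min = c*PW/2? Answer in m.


R_min = 3e8 * 19.7e-6 / 2 = 2955.0 m

2955.0 m


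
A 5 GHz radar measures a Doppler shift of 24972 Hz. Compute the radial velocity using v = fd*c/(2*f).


v = 24972 * 3e8 / (2 * 5000000000.0) = 749.2 m/s

749.2 m/s


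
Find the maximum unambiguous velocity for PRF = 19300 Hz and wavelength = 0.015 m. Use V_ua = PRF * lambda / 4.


V_ua = 19300 * 0.015 / 4 = 72.4 m/s

72.4 m/s


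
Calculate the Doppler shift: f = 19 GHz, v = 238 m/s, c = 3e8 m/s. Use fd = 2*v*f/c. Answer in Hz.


fd = 2 * 238 * 19000000000.0 / 3e8 = 30146.7 Hz

30146.7 Hz


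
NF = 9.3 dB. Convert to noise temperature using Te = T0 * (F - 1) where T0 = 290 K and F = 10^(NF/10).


NF_lin = 10^(9.3/10) = 8.51138
Te = 290 * (8.51138 - 1) = 2178.3 K

2178.3 K


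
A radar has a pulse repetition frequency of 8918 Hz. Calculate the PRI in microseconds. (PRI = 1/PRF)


PRI = 1/8918 = 0.0001121328 s = 112.1 us

112.1 us


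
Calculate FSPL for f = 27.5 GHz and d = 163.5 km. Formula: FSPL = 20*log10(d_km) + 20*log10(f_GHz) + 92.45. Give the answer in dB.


20*log10(163.5) = 44.27
20*log10(27.5) = 28.79
FSPL = 165.5 dB

165.5 dB


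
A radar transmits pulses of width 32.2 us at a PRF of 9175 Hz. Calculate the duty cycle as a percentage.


DC = 32.2e-6 * 9175 * 100 = 29.54%

29.54%


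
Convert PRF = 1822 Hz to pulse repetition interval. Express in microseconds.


PRI = 1/1822 = 0.0005488474 s = 548.8 us

548.8 us


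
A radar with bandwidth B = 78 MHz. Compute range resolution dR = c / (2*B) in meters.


dR = 3e8 / (2 * 78000000.0) = 1.92 m

1.92 m


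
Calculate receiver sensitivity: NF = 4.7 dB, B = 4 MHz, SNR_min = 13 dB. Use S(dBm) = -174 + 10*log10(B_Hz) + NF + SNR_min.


10*log10(4000000.0) = 66.02
S = -174 + 66.02 + 4.7 + 13 = -90.3 dBm

-90.3 dBm


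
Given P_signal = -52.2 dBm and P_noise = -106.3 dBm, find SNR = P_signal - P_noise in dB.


SNR = -52.2 - (-106.3) = 54.1 dB

54.1 dB


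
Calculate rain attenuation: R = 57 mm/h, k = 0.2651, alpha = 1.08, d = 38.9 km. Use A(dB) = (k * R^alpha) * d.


gamma = 0.2651 * 57^1.08 = 20.881158 dB/km
A = 20.881158 * 38.9 = 812.28 dB

812.28 dB


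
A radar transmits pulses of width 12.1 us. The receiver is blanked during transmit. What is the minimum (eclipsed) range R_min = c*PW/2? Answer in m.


R_min = 3e8 * 12.1e-6 / 2 = 1815.0 m

1815.0 m


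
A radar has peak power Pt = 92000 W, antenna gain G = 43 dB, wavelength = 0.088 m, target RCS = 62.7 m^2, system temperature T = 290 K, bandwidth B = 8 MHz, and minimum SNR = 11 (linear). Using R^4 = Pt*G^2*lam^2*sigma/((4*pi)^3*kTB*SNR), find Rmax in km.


G_lin = 10^(43/10) = 19952.62315
R^4 = 92000 * 19952.62315^2 * 0.088^2 * 62.7 / ((4*pi)^3 * 1.38e-23 * 290 * 8000000.0 * 11)
R^4 = 2.54467e22 m^4
R_max = (2.54467e22)^(1/4) = 399399.8 m = 399.4 km

399.4 km


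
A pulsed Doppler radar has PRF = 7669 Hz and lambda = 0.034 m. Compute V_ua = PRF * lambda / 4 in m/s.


V_ua = 7669 * 0.034 / 4 = 65.2 m/s

65.2 m/s


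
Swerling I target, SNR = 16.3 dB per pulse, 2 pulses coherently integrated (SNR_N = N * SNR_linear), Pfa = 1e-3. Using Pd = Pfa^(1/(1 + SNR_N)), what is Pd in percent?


SNR_lin = 10^(16.3/10) = 42.65795
SNR_N = 2 * 42.65795 = 85.3159
1/(1 + SNR_N) = 1/86.3159 = 0.0115854
Pd = (1e-3)^0.0115854 = 0.92309
Pd = 92.3%

92.3%


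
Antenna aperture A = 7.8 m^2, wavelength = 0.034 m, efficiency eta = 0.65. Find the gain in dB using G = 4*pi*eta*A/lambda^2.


G_linear = 4*pi*0.65*7.8/0.034^2 = 55113.75
G_dB = 10*log10(55113.75) = 47.4 dB

47.4 dB


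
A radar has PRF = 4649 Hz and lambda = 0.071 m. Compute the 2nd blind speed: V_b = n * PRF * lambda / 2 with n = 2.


V_blind = 2 * 4649 * 0.071 / 2 = 330.1 m/s

330.1 m/s


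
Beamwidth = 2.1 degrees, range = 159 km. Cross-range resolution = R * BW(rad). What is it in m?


BW_rad = 0.036651914
CR = 159000 * 0.036651914 = 5827.7 m

5827.7 m


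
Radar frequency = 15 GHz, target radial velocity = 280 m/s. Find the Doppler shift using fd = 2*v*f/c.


fd = 2 * 280 * 15000000000.0 / 3e8 = 28000.0 Hz

28000.0 Hz


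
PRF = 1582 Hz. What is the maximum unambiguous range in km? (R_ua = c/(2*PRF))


R_ua = 3e8 / (2 * 1582) = 94816.7 m = 94.8 km

94.8 km


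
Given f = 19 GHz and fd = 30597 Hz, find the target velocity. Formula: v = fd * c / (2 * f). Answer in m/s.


v = 30597 * 3e8 / (2 * 19000000000.0) = 241.6 m/s

241.6 m/s


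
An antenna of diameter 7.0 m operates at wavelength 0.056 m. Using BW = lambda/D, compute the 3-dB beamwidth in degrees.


BW_rad = 0.056 / 7.0 = 0.008
BW_deg = 0.46 degrees

0.46 degrees


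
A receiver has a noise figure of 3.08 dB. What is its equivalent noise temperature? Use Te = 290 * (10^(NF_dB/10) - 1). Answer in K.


NF_lin = 10^(3.08/10) = 2.032357
Te = 290 * (2.032357 - 1) = 299.4 K

299.4 K


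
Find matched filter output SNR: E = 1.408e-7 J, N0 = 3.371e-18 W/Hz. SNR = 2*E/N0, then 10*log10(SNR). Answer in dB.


SNR_lin = 2 * 1.408e-7 / 3.371e-18 = 8.354e10
SNR_dB = 10*log10(8.354e10) = 109.2 dB

109.2 dB


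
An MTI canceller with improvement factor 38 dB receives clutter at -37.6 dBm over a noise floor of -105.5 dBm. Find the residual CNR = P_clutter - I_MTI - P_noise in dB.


CNR = -37.6 - 38 - (-105.5) = 29.9 dB

29.9 dB


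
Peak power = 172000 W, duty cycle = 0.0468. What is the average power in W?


P_avg = 172000 * 0.0468 = 8049.6 W

8049.6 W


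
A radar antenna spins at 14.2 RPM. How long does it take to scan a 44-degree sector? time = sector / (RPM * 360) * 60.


t = 44 / (14.2 * 360) * 60 = 0.52 s

0.52 s


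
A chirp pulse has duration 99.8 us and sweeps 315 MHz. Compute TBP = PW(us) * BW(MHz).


TBP = 99.8 * 315 = 31437.0

31437.0


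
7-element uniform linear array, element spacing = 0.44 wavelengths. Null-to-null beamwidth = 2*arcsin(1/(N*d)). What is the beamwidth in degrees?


1/(N*d) = 1/(7*0.44) = 0.324675
BW = 2*arcsin(0.324675) = 37.9 degrees

37.9 degrees


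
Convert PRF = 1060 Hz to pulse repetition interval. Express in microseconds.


PRI = 1/1060 = 0.0009433962 s = 943.4 us

943.4 us


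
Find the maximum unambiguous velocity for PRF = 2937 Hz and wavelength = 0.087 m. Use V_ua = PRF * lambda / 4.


V_ua = 2937 * 0.087 / 4 = 63.9 m/s

63.9 m/s


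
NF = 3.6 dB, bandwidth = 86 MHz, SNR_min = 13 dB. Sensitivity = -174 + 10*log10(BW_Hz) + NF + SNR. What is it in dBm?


10*log10(86000000.0) = 79.34
S = -174 + 79.34 + 3.6 + 13 = -78.1 dBm

-78.1 dBm


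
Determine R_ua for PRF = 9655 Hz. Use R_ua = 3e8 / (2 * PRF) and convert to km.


R_ua = 3e8 / (2 * 9655) = 15536.0 m = 15.5 km

15.5 km


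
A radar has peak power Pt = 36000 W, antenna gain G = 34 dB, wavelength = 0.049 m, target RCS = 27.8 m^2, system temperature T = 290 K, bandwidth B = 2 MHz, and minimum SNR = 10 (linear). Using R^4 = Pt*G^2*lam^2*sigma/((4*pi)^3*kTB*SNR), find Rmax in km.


G_lin = 10^(34/10) = 2511.886432
R^4 = 36000 * 2511.886432^2 * 0.049^2 * 27.8 / ((4*pi)^3 * 1.38e-23 * 290 * 2000000.0 * 10)
R^4 = 9.54559e19 m^4
R_max = (9.54559e19)^(1/4) = 98844.1 m = 98.8 km

98.8 km


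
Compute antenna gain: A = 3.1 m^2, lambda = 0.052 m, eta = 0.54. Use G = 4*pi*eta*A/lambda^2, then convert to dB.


G_linear = 4*pi*0.54*3.1/0.052^2 = 7779.62
G_dB = 10*log10(7779.62) = 38.9 dB

38.9 dB


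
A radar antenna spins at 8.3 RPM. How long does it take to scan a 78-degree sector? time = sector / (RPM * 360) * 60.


t = 78 / (8.3 * 360) * 60 = 1.57 s

1.57 s


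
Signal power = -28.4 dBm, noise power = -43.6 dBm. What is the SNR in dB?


SNR = -28.4 - (-43.6) = 15.2 dB

15.2 dB


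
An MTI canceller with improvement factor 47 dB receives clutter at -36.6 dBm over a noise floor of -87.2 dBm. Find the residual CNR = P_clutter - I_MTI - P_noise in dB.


CNR = -36.6 - 47 - (-87.2) = 3.6 dB

3.6 dB


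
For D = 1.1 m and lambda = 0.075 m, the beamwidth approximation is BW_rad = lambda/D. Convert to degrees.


BW_rad = 0.075 / 1.1 = 0.068182
BW_deg = 3.91 degrees

3.91 degrees


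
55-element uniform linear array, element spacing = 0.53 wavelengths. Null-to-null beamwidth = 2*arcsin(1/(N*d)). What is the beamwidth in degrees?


1/(N*d) = 1/(55*0.53) = 0.034305
BW = 2*arcsin(0.034305) = 3.9 degrees

3.9 degrees


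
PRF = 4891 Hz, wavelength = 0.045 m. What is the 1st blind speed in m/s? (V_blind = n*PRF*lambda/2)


V_blind = 1 * 4891 * 0.045 / 2 = 110.0 m/s

110.0 m/s


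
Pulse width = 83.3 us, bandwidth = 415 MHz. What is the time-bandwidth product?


TBP = 83.3 * 415 = 34569.5

34569.5


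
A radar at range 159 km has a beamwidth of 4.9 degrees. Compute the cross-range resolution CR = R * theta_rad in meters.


BW_rad = 0.085521133
CR = 159000 * 0.085521133 = 13597.9 m

13597.9 m


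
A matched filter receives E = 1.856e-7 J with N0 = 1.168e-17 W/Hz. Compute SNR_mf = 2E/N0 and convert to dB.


SNR_lin = 2 * 1.856e-7 / 1.168e-17 = 3.178e10
SNR_dB = 10*log10(3.178e10) = 105.0 dB

105.0 dB


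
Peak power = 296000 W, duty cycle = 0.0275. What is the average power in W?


P_avg = 296000 * 0.0275 = 8140.0 W

8140.0 W


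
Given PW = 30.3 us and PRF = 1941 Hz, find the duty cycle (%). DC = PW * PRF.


DC = 30.3e-6 * 1941 * 100 = 5.88%

5.88%


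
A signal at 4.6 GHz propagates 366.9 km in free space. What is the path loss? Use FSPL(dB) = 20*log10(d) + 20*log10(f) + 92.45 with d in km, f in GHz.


20*log10(366.9) = 51.29
20*log10(4.6) = 13.26
FSPL = 157.0 dB

157.0 dB


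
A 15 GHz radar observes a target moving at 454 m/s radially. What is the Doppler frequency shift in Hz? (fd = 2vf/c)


fd = 2 * 454 * 15000000000.0 / 3e8 = 45400.0 Hz

45400.0 Hz


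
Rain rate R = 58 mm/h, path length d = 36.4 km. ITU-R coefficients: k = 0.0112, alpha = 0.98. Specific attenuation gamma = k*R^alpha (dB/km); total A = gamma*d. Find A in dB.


gamma = 0.0112 * 58^0.98 = 0.598932 dB/km
A = 0.598932 * 36.4 = 21.8 dB

21.8 dB


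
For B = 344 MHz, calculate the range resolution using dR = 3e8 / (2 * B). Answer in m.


dR = 3e8 / (2 * 344000000.0) = 0.44 m

0.44 m


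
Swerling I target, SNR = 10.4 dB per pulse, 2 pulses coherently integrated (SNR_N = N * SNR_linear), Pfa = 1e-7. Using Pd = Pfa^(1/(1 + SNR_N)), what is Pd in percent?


SNR_lin = 10^(10.4/10) = 10.96478
SNR_N = 2 * 10.96478 = 21.92956
1/(1 + SNR_N) = 1/22.92956 = 0.0436118
Pd = (1e-7)^0.0436118 = 0.49513
Pd = 49.5%

49.5%


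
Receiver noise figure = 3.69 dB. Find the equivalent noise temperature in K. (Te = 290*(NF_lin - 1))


NF_lin = 10^(3.69/10) = 2.338837
Te = 290 * (2.338837 - 1) = 388.3 K

388.3 K


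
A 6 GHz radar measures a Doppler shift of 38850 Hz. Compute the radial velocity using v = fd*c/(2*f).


v = 38850 * 3e8 / (2 * 6000000000.0) = 971.3 m/s

971.3 m/s


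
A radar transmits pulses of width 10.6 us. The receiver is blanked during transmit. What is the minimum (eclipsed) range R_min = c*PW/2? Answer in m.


R_min = 3e8 * 10.6e-6 / 2 = 1590.0 m

1590.0 m


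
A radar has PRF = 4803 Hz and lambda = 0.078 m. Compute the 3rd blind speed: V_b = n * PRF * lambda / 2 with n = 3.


V_blind = 3 * 4803 * 0.078 / 2 = 562.0 m/s

562.0 m/s


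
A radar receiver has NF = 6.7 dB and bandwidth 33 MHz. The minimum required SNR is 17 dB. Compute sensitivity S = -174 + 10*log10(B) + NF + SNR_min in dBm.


10*log10(33000000.0) = 75.19
S = -174 + 75.19 + 6.7 + 17 = -75.1 dBm

-75.1 dBm


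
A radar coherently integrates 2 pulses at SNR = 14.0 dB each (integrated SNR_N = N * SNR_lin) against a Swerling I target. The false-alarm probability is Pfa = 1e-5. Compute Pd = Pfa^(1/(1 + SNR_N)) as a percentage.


SNR_lin = 10^(14.0/10) = 25.11886
SNR_N = 2 * 25.11886 = 50.23772
1/(1 + SNR_N) = 1/51.23772 = 0.0195169
Pd = (1e-5)^0.0195169 = 0.79876
Pd = 79.9%

79.9%


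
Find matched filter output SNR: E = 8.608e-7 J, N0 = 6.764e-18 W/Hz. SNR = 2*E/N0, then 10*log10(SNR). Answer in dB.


SNR_lin = 2 * 8.608e-7 / 6.764e-18 = 2.545e11
SNR_dB = 10*log10(2.545e11) = 114.1 dB

114.1 dB


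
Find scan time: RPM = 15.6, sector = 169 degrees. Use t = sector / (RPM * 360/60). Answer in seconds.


t = 169 / (15.6 * 360) * 60 = 1.81 s

1.81 s


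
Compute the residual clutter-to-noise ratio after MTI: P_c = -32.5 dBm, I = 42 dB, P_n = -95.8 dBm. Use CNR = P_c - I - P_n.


CNR = -32.5 - 42 - (-95.8) = 21.3 dB

21.3 dB


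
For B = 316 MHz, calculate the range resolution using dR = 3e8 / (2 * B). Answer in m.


dR = 3e8 / (2 * 316000000.0) = 0.47 m

0.47 m


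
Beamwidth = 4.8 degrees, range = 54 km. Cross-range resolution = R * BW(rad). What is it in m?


BW_rad = 0.083775804
CR = 54000 * 0.083775804 = 4523.9 m

4523.9 m


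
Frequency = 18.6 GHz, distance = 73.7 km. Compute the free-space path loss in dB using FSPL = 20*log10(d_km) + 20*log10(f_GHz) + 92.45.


20*log10(73.7) = 37.35
20*log10(18.6) = 25.39
FSPL = 155.2 dB

155.2 dB


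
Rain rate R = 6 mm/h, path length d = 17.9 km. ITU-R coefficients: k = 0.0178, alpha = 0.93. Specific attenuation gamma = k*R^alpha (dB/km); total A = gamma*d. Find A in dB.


gamma = 0.0178 * 6^0.93 = 0.094211 dB/km
A = 0.094211 * 17.9 = 1.69 dB

1.69 dB


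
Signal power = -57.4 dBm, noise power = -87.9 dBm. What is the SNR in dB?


SNR = -57.4 - (-87.9) = 30.5 dB

30.5 dB


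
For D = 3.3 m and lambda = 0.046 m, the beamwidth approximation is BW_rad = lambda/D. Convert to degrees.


BW_rad = 0.046 / 3.3 = 0.013939
BW_deg = 0.8 degrees

0.8 degrees


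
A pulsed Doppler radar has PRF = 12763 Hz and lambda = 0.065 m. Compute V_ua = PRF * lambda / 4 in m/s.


V_ua = 12763 * 0.065 / 4 = 207.4 m/s

207.4 m/s


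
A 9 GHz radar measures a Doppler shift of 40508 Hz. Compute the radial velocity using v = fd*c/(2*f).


v = 40508 * 3e8 / (2 * 9000000000.0) = 675.1 m/s

675.1 m/s


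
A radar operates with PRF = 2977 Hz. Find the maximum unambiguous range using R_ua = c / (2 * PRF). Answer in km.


R_ua = 3e8 / (2 * 2977) = 50386.3 m = 50.4 km

50.4 km


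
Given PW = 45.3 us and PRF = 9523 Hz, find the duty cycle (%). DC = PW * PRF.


DC = 45.3e-6 * 9523 * 100 = 43.14%

43.14%


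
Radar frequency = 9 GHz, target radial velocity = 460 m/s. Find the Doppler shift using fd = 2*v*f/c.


fd = 2 * 460 * 9000000000.0 / 3e8 = 27600.0 Hz

27600.0 Hz


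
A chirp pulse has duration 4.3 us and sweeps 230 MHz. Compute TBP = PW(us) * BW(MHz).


TBP = 4.3 * 230 = 989.0

989.0


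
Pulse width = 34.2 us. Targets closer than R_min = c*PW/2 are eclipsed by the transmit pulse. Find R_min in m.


R_min = 3e8 * 34.2e-6 / 2 = 5130.0 m

5130.0 m


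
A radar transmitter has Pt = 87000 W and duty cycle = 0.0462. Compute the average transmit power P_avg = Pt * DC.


P_avg = 87000 * 0.0462 = 4019.4 W

4019.4 W


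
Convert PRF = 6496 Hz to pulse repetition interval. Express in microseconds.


PRI = 1/6496 = 0.0001539409 s = 153.9 us

153.9 us


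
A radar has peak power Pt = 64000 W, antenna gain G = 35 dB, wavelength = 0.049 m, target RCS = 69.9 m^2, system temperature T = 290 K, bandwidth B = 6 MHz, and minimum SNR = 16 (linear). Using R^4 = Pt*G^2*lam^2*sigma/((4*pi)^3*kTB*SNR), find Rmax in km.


G_lin = 10^(35/10) = 3162.27766
R^4 = 64000 * 3162.27766^2 * 0.049^2 * 69.9 / ((4*pi)^3 * 1.38e-23 * 290 * 6000000.0 * 16)
R^4 = 1.40887e20 m^4
R_max = (1.40887e20)^(1/4) = 108947.6 m = 108.9 km

108.9 km


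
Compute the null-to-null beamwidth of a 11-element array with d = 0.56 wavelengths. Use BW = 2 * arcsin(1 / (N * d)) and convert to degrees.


1/(N*d) = 1/(11*0.56) = 0.162338
BW = 2*arcsin(0.162338) = 18.7 degrees

18.7 degrees


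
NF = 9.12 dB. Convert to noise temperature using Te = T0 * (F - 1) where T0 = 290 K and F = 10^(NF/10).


NF_lin = 10^(9.12/10) = 8.165824
Te = 290 * (8.165824 - 1) = 2078.1 K

2078.1 K


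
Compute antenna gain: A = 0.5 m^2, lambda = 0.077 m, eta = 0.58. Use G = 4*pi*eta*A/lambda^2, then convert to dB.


G_linear = 4*pi*0.58*0.5/0.077^2 = 614.65
G_dB = 10*log10(614.65) = 27.9 dB

27.9 dB


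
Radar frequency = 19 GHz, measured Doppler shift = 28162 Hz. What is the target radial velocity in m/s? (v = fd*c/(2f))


v = 28162 * 3e8 / (2 * 19000000000.0) = 222.3 m/s

222.3 m/s


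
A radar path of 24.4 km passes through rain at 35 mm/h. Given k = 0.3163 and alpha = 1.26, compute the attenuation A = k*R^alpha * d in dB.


gamma = 0.3163 * 35^1.26 = 27.901331 dB/km
A = 27.901331 * 24.4 = 680.79 dB

680.79 dB


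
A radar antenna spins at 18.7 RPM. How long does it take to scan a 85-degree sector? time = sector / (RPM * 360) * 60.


t = 85 / (18.7 * 360) * 60 = 0.76 s

0.76 s


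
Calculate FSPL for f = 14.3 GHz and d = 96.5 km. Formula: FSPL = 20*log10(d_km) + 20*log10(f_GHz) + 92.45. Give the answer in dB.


20*log10(96.5) = 39.69
20*log10(14.3) = 23.11
FSPL = 155.2 dB

155.2 dB


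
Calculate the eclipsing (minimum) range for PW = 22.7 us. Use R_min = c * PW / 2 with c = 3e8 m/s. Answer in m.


R_min = 3e8 * 22.7e-6 / 2 = 3405.0 m

3405.0 m


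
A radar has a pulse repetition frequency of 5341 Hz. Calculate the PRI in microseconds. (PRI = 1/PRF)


PRI = 1/5341 = 0.0001872309 s = 187.2 us

187.2 us


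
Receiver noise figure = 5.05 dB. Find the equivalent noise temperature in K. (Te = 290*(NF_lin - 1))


NF_lin = 10^(5.05/10) = 3.198895
Te = 290 * (3.198895 - 1) = 637.7 K

637.7 K


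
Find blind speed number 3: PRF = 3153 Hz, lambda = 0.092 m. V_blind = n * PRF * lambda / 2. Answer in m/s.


V_blind = 3 * 3153 * 0.092 / 2 = 435.1 m/s

435.1 m/s


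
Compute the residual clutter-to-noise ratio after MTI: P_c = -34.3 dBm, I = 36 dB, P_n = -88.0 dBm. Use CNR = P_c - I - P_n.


CNR = -34.3 - 36 - (-88.0) = 17.7 dB

17.7 dB


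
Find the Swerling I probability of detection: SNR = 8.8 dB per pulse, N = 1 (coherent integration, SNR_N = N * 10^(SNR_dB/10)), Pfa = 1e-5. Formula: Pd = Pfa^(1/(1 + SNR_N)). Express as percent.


SNR_lin = 10^(8.8/10) = 7.58578
SNR_N = 1 * 7.58578 = 7.58578
1/(1 + SNR_N) = 1/8.58578 = 0.1164717
Pd = (1e-5)^0.1164717 = 0.2616
Pd = 26.2%

26.2%


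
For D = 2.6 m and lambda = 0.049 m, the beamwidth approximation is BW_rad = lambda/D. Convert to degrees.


BW_rad = 0.049 / 2.6 = 0.018846
BW_deg = 1.08 degrees

1.08 degrees


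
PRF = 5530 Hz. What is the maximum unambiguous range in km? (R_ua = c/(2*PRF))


R_ua = 3e8 / (2 * 5530) = 27124.8 m = 27.1 km

27.1 km


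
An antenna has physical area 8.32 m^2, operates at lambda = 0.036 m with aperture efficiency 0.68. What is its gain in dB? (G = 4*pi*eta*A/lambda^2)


G_linear = 4*pi*0.68*8.32/0.036^2 = 54857.64
G_dB = 10*log10(54857.64) = 47.4 dB

47.4 dB


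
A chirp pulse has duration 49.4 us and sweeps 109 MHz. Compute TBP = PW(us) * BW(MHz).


TBP = 49.4 * 109 = 5384.6

5384.6


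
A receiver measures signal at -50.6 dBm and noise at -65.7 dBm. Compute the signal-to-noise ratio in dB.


SNR = -50.6 - (-65.7) = 15.1 dB

15.1 dB


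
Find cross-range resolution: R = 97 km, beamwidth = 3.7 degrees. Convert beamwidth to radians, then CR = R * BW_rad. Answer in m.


BW_rad = 0.064577182
CR = 97000 * 0.064577182 = 6264.0 m

6264.0 m


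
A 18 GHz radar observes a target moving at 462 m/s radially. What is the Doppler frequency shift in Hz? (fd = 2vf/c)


fd = 2 * 462 * 18000000000.0 / 3e8 = 55440.0 Hz

55440.0 Hz


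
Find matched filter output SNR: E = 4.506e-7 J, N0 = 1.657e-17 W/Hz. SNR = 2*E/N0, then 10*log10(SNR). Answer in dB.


SNR_lin = 2 * 4.506e-7 / 1.657e-17 = 5.439e10
SNR_dB = 10*log10(5.439e10) = 107.4 dB

107.4 dB


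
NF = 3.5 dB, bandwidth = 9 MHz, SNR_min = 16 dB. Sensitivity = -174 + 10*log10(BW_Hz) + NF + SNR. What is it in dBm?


10*log10(9000000.0) = 69.54
S = -174 + 69.54 + 3.5 + 16 = -85.0 dBm

-85.0 dBm


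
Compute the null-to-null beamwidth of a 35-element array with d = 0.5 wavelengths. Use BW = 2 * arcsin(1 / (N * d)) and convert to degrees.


1/(N*d) = 1/(35*0.5) = 0.057143
BW = 2*arcsin(0.057143) = 6.6 degrees

6.6 degrees


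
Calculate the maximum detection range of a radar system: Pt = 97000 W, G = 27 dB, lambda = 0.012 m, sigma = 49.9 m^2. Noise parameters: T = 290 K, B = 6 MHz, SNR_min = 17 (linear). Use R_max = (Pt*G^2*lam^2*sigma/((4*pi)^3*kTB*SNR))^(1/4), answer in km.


G_lin = 10^(27/10) = 501.187234
R^4 = 97000 * 501.187234^2 * 0.012^2 * 49.9 / ((4*pi)^3 * 1.38e-23 * 290 * 6000000.0 * 17)
R^4 = 2.16136e17 m^4
R_max = (2.16136e17)^(1/4) = 21561.6 m = 21.6 km

21.6 km


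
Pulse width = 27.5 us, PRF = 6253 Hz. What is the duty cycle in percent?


DC = 27.5e-6 * 6253 * 100 = 17.2%

17.2%


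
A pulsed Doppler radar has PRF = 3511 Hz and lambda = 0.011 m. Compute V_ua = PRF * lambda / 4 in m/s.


V_ua = 3511 * 0.011 / 4 = 9.7 m/s

9.7 m/s


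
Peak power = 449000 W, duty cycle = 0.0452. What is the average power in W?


P_avg = 449000 * 0.0452 = 20294.8 W

20294.8 W


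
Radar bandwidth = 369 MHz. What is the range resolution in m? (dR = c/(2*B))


dR = 3e8 / (2 * 369000000.0) = 0.41 m

0.41 m


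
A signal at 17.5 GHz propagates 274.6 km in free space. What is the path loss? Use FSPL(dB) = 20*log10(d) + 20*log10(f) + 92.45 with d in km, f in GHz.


20*log10(274.6) = 48.77
20*log10(17.5) = 24.86
FSPL = 166.1 dB

166.1 dB


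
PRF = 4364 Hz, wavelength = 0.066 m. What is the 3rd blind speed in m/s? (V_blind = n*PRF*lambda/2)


V_blind = 3 * 4364 * 0.066 / 2 = 432.0 m/s

432.0 m/s


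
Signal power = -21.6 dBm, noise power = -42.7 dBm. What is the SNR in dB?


SNR = -21.6 - (-42.7) = 21.1 dB

21.1 dB


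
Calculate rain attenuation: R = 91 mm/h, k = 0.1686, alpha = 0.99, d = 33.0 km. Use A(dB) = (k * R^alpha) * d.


gamma = 0.1686 * 91^0.99 = 14.665894 dB/km
A = 14.665894 * 33.0 = 483.97 dB

483.97 dB


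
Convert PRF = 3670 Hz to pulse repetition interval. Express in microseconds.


PRI = 1/3670 = 0.0002724796 s = 272.5 us

272.5 us


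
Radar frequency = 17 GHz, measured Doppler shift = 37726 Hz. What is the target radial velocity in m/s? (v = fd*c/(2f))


v = 37726 * 3e8 / (2 * 17000000000.0) = 332.9 m/s

332.9 m/s


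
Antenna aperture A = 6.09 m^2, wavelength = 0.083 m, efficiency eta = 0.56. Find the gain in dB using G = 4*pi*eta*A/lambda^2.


G_linear = 4*pi*0.56*6.09/0.083^2 = 6220.98
G_dB = 10*log10(6220.98) = 37.9 dB

37.9 dB


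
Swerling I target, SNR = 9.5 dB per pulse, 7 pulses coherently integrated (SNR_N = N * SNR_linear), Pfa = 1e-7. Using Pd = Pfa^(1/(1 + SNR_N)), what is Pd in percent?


SNR_lin = 10^(9.5/10) = 8.91251
SNR_N = 7 * 8.91251 = 62.38757
1/(1 + SNR_N) = 1/63.38757 = 0.015776
Pd = (1e-7)^0.015776 = 0.77548
Pd = 77.5%

77.5%


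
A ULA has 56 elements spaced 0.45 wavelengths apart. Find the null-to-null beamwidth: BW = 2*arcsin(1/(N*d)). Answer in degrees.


1/(N*d) = 1/(56*0.45) = 0.039683
BW = 2*arcsin(0.039683) = 4.5 degrees

4.5 degrees


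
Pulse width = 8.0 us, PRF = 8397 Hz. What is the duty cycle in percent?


DC = 8.0e-6 * 8397 * 100 = 6.72%

6.72%


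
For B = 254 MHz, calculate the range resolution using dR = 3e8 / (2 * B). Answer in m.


dR = 3e8 / (2 * 254000000.0) = 0.59 m

0.59 m


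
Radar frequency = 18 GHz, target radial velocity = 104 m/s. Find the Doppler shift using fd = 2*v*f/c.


fd = 2 * 104 * 18000000000.0 / 3e8 = 12480.0 Hz

12480.0 Hz


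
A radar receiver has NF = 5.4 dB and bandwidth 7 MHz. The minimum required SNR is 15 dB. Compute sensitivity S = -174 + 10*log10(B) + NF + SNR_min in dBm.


10*log10(7000000.0) = 68.45
S = -174 + 68.45 + 5.4 + 15 = -85.1 dBm

-85.1 dBm


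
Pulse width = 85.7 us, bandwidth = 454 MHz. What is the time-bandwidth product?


TBP = 85.7 * 454 = 38907.8

38907.8


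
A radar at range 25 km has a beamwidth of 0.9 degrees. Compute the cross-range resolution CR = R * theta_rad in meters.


BW_rad = 0.015707963
CR = 25000 * 0.015707963 = 392.7 m

392.7 m


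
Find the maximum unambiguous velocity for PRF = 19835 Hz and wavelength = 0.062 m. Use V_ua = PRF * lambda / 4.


V_ua = 19835 * 0.062 / 4 = 307.4 m/s

307.4 m/s


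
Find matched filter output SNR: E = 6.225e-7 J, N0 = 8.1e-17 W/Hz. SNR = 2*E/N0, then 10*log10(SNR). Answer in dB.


SNR_lin = 2 * 6.225e-7 / 8.1e-17 = 1.537e10
SNR_dB = 10*log10(1.537e10) = 101.9 dB

101.9 dB


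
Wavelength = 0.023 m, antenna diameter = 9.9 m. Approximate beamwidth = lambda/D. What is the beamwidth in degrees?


BW_rad = 0.023 / 9.9 = 0.002323
BW_deg = 0.13 degrees

0.13 degrees


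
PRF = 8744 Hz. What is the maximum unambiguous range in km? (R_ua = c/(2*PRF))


R_ua = 3e8 / (2 * 8744) = 17154.6 m = 17.2 km

17.2 km


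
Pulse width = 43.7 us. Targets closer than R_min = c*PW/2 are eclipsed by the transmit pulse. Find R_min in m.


R_min = 3e8 * 43.7e-6 / 2 = 6555.0 m

6555.0 m


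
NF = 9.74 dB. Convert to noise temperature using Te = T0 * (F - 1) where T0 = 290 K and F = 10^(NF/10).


NF_lin = 10^(9.74/10) = 9.418896
Te = 290 * (9.418896 - 1) = 2441.5 K

2441.5 K


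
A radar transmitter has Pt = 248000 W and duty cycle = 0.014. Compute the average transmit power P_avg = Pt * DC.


P_avg = 248000 * 0.014 = 3472.0 W

3472.0 W


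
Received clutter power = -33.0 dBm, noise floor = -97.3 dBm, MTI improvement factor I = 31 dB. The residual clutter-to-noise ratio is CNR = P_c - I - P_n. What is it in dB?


CNR = -33.0 - 31 - (-97.3) = 33.3 dB

33.3 dB


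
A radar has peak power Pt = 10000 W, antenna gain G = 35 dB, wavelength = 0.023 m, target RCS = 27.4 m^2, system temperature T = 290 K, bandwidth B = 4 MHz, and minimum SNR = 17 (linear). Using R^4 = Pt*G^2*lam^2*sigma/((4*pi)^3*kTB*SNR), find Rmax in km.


G_lin = 10^(35/10) = 3162.27766
R^4 = 10000 * 3162.27766^2 * 0.023^2 * 27.4 / ((4*pi)^3 * 1.38e-23 * 290 * 4000000.0 * 17)
R^4 = 2.68405e18 m^4
R_max = (2.68405e18)^(1/4) = 40476.0 m = 40.5 km

40.5 km


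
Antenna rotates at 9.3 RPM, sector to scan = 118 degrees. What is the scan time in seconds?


t = 118 / (9.3 * 360) * 60 = 2.11 s

2.11 s


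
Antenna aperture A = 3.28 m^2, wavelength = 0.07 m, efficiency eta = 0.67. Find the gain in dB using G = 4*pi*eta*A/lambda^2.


G_linear = 4*pi*0.67*3.28/0.07^2 = 5635.89
G_dB = 10*log10(5635.89) = 37.5 dB

37.5 dB


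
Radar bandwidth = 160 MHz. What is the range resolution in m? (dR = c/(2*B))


dR = 3e8 / (2 * 160000000.0) = 0.94 m

0.94 m


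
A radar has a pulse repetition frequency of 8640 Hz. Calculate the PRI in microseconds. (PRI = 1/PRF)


PRI = 1/8640 = 0.0001157407 s = 115.7 us

115.7 us


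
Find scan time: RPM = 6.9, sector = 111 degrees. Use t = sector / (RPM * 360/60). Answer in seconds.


t = 111 / (6.9 * 360) * 60 = 2.68 s

2.68 s


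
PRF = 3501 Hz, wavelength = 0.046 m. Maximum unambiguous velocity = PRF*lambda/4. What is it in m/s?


V_ua = 3501 * 0.046 / 4 = 40.3 m/s

40.3 m/s


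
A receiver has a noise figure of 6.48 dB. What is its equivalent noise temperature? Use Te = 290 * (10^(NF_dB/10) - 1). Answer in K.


NF_lin = 10^(6.48/10) = 4.446313
Te = 290 * (4.446313 - 1) = 999.4 K

999.4 K


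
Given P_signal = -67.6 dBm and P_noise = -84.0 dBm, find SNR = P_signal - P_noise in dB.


SNR = -67.6 - (-84.0) = 16.4 dB

16.4 dB


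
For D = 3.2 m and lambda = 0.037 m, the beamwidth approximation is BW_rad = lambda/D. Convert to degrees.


BW_rad = 0.037 / 3.2 = 0.011562
BW_deg = 0.66 degrees

0.66 degrees


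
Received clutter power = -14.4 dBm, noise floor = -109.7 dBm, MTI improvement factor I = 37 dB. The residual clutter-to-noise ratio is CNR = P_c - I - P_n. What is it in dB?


CNR = -14.4 - 37 - (-109.7) = 58.3 dB

58.3 dB


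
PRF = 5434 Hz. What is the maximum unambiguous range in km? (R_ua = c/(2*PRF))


R_ua = 3e8 / (2 * 5434) = 27604.0 m = 27.6 km

27.6 km


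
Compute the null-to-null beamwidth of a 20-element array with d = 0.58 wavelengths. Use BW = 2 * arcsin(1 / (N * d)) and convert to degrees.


1/(N*d) = 1/(20*0.58) = 0.086207
BW = 2*arcsin(0.086207) = 9.9 degrees

9.9 degrees


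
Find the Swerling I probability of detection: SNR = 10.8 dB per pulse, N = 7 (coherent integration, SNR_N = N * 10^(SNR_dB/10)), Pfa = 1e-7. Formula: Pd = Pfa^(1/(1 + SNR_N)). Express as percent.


SNR_lin = 10^(10.8/10) = 12.02264
SNR_N = 7 * 12.02264 = 84.15848
1/(1 + SNR_N) = 1/85.15848 = 0.0117428
Pd = (1e-7)^0.0117428 = 0.82756
Pd = 82.8%

82.8%


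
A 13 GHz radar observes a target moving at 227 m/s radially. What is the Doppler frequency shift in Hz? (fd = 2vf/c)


fd = 2 * 227 * 13000000000.0 / 3e8 = 19673.3 Hz

19673.3 Hz


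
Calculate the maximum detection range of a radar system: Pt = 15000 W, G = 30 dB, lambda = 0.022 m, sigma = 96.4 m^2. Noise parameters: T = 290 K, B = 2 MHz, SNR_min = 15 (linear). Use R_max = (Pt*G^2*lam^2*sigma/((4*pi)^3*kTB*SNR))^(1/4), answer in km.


G_lin = 10^(30/10) = 1000.0
R^4 = 15000 * 1000.0^2 * 0.022^2 * 96.4 / ((4*pi)^3 * 1.38e-23 * 290 * 2000000.0 * 15)
R^4 = 2.93755e18 m^4
R_max = (2.93755e18)^(1/4) = 41399.6 m = 41.4 km

41.4 km


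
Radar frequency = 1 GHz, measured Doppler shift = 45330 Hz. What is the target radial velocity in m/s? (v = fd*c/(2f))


v = 45330 * 3e8 / (2 * 1000000000.0) = 6799.5 m/s

6799.5 m/s


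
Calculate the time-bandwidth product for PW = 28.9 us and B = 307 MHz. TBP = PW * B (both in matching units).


TBP = 28.9 * 307 = 8872.3

8872.3


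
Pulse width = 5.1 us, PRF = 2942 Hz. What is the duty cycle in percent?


DC = 5.1e-6 * 2942 * 100 = 1.5%

1.5%


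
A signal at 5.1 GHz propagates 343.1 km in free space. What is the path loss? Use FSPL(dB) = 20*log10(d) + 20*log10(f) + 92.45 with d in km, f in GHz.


20*log10(343.1) = 50.71
20*log10(5.1) = 14.15
FSPL = 157.3 dB

157.3 dB


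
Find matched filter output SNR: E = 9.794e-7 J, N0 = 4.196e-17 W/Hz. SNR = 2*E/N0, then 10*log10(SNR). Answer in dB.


SNR_lin = 2 * 9.794e-7 / 4.196e-17 = 4.668e10
SNR_dB = 10*log10(4.668e10) = 106.7 dB

106.7 dB


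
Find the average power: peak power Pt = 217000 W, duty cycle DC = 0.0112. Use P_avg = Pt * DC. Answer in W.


P_avg = 217000 * 0.0112 = 2430.4 W

2430.4 W
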